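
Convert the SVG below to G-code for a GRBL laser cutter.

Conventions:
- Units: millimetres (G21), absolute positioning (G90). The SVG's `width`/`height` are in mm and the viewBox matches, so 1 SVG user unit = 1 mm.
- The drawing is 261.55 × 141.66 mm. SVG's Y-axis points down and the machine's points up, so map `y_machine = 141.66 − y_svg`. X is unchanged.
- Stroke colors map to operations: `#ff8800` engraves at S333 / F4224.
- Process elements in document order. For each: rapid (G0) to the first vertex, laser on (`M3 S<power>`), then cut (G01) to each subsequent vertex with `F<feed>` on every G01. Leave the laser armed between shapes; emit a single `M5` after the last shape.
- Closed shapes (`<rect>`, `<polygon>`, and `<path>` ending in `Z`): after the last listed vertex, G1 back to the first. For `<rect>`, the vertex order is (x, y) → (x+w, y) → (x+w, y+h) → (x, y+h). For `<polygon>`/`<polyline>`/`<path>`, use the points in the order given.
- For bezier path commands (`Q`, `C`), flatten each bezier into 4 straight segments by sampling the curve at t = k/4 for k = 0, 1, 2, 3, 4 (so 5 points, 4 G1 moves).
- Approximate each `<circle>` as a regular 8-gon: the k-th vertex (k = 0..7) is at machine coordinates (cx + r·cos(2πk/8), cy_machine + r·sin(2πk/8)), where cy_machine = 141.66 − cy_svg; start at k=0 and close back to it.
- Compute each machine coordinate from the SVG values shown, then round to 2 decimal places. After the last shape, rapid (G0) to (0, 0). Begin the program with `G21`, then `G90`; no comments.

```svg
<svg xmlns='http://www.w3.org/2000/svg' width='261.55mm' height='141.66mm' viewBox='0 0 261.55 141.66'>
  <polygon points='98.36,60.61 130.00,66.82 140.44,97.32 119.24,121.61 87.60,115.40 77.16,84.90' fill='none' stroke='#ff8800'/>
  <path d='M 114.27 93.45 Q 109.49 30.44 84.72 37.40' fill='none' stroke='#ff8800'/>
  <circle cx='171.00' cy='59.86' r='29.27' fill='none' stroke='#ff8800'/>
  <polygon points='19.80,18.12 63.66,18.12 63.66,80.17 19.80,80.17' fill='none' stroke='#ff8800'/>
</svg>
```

G21
G90
G0 X98.36 Y81.05
M3 S333
G01 X130.00 Y74.84 F4224
G01 X140.44 Y44.34 F4224
G01 X119.24 Y20.05 F4224
G01 X87.60 Y26.26 F4224
G01 X77.16 Y56.76 F4224
G01 X98.36 Y81.05 F4224
G0 X114.27 Y48.21
M3 S333
G01 X110.63 Y75.34 F4224
G01 X104.49 Y93.73 F4224
G01 X95.86 Y103.37 F4224
G01 X84.72 Y104.26 F4224
G0 X200.27 Y81.80
M3 S333
G01 X191.70 Y102.50 F4224
G01 X171.00 Y111.07 F4224
G01 X150.30 Y102.50 F4224
G01 X141.73 Y81.80 F4224
G01 X150.30 Y61.10 F4224
G01 X171.00 Y52.53 F4224
G01 X191.70 Y61.10 F4224
G01 X200.27 Y81.80 F4224
G0 X19.80 Y123.54
M3 S333
G01 X63.66 Y123.54 F4224
G01 X63.66 Y61.49 F4224
G01 X19.80 Y61.49 F4224
G01 X19.80 Y123.54 F4224
M5
G0 X0.00 Y0.00

Since the viewBox matches the mm dimensions, user units are millimetres directly. The only transform is the Y-flip y_m = 141.66 − y_svg.

Shape 1 is a regular polygon drawn with `<polygon>`. Its stroke #ff8800 means engrave at S333, F4224. After flipping Y the toolpath is (98.36,81.05) → (130.00,74.84) → (140.44,44.34) → (119.24,20.05) → (87.60,26.26) → (77.16,56.76) → (98.36,81.05), returning to the start.

Shape 2 is a quadratic bezier drawn with `<path>`. Its stroke #ff8800 means engrave at S333, F4224. After flipping Y the toolpath is (114.27,48.21) → (110.63,75.34) → (104.49,93.73) → (95.86,103.37) → (84.72,104.26).

Shape 3 is a circle drawn with `<circle>`. Its stroke #ff8800 means engrave at S333, F4224. After flipping Y the toolpath is (200.27,81.80) → (191.70,102.50) → (171.00,111.07) → (150.30,102.50) → (141.73,81.80) → (150.30,61.10) → (171.00,52.53) → (191.70,61.10) → (200.27,81.80), returning to the start.

Shape 4 is a rectangle drawn with `<polygon>`. Its stroke #ff8800 means engrave at S333, F4224. After flipping Y the toolpath is (19.80,123.54) → (63.66,123.54) → (63.66,61.49) → (19.80,61.49) → (19.80,123.54), returning to the start.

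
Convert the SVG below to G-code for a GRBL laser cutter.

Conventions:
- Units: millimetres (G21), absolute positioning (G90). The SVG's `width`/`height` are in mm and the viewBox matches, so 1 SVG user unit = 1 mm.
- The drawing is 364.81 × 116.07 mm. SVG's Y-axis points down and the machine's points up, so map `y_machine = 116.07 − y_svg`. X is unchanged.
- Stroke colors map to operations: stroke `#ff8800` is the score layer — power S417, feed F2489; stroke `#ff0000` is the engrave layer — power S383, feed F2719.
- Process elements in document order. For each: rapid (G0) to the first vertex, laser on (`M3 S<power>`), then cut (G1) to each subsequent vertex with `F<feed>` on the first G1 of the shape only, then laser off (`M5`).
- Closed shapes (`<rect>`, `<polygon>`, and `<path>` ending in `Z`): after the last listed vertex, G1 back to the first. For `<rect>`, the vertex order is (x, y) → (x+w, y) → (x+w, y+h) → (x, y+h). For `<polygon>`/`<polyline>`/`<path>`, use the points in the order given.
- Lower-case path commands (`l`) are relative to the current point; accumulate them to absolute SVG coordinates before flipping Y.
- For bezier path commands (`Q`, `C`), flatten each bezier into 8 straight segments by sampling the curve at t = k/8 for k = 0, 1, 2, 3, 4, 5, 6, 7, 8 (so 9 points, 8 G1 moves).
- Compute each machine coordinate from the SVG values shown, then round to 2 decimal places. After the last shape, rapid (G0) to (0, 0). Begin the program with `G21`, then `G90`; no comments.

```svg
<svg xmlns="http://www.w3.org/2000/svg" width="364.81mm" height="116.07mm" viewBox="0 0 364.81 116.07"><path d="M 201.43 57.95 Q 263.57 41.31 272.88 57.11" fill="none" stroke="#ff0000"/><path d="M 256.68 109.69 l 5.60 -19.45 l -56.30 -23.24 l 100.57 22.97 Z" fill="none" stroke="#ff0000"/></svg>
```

1 u = 1 mm; y_m = 116.07 − y.

[1] `<path>` quadratic bezier, #ff0000→engrave S383 F2719: (201.43,58.12) → (216.14,61.77) → (229.20,64.41) → (240.61,66.04) → (250.36,66.65) → (258.47,66.25) → (264.92,64.83) → (269.73,62.40) → (272.88,58.96)

[2] `<path>` closed polygon, #ff0000→engrave S383 F2719: (256.68,6.38) → (262.28,25.83) → (205.98,49.07) → (306.55,26.10) → (256.68,6.38) (closed)

G21
G90
G0 X201.43 Y58.12
M3 S383
G1 X216.14 Y61.77 F2719
G1 X229.20 Y64.41
G1 X240.61 Y66.04
G1 X250.36 Y66.65
G1 X258.47 Y66.25
G1 X264.92 Y64.83
G1 X269.73 Y62.40
G1 X272.88 Y58.96
M5
G0 X256.68 Y6.38
M3 S383
G1 X262.28 Y25.83 F2719
G1 X205.98 Y49.07
G1 X306.55 Y26.10
G1 X256.68 Y6.38
M5
G0 X0.00 Y0.00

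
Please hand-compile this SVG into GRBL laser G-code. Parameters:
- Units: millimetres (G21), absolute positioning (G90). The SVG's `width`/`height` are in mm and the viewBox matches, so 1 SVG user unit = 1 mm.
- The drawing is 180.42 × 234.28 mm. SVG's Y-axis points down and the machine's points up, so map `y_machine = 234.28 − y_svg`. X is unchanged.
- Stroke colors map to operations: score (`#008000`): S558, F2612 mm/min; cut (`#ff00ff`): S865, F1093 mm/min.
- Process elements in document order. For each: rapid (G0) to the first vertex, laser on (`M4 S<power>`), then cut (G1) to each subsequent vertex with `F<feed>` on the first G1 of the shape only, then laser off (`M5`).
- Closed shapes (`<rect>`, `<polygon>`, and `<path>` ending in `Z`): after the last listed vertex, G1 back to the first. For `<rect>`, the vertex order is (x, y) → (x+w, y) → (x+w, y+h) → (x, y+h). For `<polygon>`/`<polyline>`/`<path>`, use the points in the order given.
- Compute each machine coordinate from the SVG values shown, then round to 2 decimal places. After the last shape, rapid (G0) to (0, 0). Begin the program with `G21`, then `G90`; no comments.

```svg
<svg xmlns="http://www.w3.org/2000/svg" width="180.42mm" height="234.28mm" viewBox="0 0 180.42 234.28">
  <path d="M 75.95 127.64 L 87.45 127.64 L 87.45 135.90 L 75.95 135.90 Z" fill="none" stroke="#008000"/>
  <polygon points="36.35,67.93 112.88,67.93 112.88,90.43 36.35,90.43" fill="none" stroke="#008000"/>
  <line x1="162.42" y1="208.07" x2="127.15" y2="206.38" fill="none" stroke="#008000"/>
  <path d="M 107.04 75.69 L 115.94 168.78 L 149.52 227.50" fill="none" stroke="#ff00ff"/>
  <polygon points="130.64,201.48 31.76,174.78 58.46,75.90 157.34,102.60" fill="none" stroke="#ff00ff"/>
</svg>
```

Since the viewBox matches the mm dimensions, user units are millimetres directly. The only transform is the Y-flip y_m = 234.28 − y_svg.

Shape 1 is a rectangle drawn with `<path>`. Its stroke #008000 means score at S558, F2612. After flipping Y the toolpath is (75.95,106.64) → (87.45,106.64) → (87.45,98.38) → (75.95,98.38) → (75.95,106.64), returning to the start.

Shape 2 is a rectangle drawn with `<polygon>`. Its stroke #008000 means score at S558, F2612. After flipping Y the toolpath is (36.35,166.35) → (112.88,166.35) → (112.88,143.85) → (36.35,143.85) → (36.35,166.35), returning to the start.

Shape 3 is a line segment drawn with `<line>`. Its stroke #008000 means score at S558, F2612. After flipping Y the toolpath is (162.42,26.21) → (127.15,27.90).

Shape 4 is a open polyline drawn with `<path>`. Its stroke #ff00ff means cut at S865, F1093. After flipping Y the toolpath is (107.04,158.59) → (115.94,65.50) → (149.52,6.78).

Shape 5 is a regular polygon drawn with `<polygon>`. Its stroke #ff00ff means cut at S865, F1093. After flipping Y the toolpath is (130.64,32.80) → (31.76,59.50) → (58.46,158.38) → (157.34,131.68) → (130.64,32.80), returning to the start.

G21
G90
G0 X75.95 Y106.64
M4 S558
G1 X87.45 Y106.64 F2612
G1 X87.45 Y98.38
G1 X75.95 Y98.38
G1 X75.95 Y106.64
M5
G0 X36.35 Y166.35
M4 S558
G1 X112.88 Y166.35 F2612
G1 X112.88 Y143.85
G1 X36.35 Y143.85
G1 X36.35 Y166.35
M5
G0 X162.42 Y26.21
M4 S558
G1 X127.15 Y27.90 F2612
M5
G0 X107.04 Y158.59
M4 S865
G1 X115.94 Y65.50 F1093
G1 X149.52 Y6.78
M5
G0 X130.64 Y32.80
M4 S865
G1 X31.76 Y59.50 F1093
G1 X58.46 Y158.38
G1 X157.34 Y131.68
G1 X130.64 Y32.80
M5
G0 X0.00 Y0.00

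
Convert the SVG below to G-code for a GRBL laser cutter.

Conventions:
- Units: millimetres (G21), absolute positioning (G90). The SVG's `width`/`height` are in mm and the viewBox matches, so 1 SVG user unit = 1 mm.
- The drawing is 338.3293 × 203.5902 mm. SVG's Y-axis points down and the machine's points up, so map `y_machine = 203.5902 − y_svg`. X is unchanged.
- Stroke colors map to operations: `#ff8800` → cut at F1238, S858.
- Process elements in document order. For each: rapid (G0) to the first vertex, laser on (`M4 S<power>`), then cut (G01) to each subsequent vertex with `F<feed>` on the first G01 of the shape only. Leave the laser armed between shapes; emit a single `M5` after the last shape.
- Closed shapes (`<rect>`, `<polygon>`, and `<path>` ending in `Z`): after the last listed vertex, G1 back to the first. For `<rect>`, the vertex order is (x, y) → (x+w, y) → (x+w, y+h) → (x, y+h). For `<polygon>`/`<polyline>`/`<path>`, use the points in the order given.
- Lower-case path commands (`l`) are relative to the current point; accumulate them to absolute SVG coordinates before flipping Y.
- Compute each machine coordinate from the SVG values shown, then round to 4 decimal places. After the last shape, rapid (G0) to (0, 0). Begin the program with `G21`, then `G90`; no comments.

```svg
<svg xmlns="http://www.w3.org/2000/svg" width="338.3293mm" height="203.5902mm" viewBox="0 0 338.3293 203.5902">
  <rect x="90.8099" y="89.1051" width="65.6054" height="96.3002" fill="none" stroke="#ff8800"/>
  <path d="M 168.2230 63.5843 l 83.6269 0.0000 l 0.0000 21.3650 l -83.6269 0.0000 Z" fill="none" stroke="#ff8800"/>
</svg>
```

1 u = 1 mm; y_m = 203.5902 − y.

[1] `<rect>` rectangle, #ff8800→cut S858 F1238: (90.8099,114.4851) → (156.4153,114.4851) → (156.4153,18.1849) → (90.8099,18.1849) → (90.8099,114.4851) (closed)

[2] `<path>` rectangle, #ff8800→cut S858 F1238: (168.2230,140.0059) → (251.8499,140.0059) → (251.8499,118.6409) → (168.2230,118.6409) → (168.2230,140.0059) (closed)

G21
G90
G0 X90.8099 Y114.4851
M4 S858
G01 X156.4153 Y114.4851 F1238
G01 X156.4153 Y18.1849
G01 X90.8099 Y18.1849
G01 X90.8099 Y114.4851
G0 X168.2230 Y140.0059
M4 S858
G01 X251.8499 Y140.0059 F1238
G01 X251.8499 Y118.6409
G01 X168.2230 Y118.6409
G01 X168.2230 Y140.0059
M5
G0 X0.0000 Y0.0000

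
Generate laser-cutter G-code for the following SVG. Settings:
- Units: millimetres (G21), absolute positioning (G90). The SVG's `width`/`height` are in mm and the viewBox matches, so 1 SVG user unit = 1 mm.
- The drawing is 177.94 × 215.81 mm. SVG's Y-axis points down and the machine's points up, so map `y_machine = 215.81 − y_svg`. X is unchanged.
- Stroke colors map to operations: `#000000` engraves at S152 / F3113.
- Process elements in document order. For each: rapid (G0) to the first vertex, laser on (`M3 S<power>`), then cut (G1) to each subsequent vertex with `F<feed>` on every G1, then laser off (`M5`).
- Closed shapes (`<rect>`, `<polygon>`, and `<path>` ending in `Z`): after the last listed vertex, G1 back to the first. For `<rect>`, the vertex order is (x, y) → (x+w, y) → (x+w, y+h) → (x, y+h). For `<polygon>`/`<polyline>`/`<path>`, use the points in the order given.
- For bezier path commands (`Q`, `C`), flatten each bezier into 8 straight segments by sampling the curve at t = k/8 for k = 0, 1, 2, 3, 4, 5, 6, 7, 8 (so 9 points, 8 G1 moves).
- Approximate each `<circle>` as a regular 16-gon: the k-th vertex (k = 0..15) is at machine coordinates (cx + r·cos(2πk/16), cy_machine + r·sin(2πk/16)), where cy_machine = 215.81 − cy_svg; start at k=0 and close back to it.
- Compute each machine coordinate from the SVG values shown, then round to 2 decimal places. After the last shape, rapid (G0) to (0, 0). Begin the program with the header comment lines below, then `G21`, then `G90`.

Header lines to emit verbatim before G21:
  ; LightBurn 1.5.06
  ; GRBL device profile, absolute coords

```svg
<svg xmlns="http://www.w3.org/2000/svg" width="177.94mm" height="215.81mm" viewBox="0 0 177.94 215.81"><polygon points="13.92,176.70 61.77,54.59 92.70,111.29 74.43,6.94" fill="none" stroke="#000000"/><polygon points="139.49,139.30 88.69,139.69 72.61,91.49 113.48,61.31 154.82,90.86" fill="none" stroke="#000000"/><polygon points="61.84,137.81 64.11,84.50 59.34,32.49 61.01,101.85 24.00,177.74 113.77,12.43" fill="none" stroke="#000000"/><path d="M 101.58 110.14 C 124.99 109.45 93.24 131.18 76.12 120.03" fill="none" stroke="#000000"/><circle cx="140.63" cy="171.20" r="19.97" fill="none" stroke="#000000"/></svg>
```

Since the viewBox matches the mm dimensions, user units are millimetres directly. The only transform is the Y-flip y_m = 215.81 − y_svg.

Shape 1 is a closed polygon drawn with `<polygon>`. Its stroke #000000 means engrave at S152, F3113. After flipping Y the toolpath is (13.92,39.11) → (61.77,161.22) → (92.70,104.52) → (74.43,208.87) → (13.92,39.11), returning to the start.

Shape 2 is a regular polygon drawn with `<polygon>`. Its stroke #000000 means engrave at S152, F3113. After flipping Y the toolpath is (139.49,76.51) → (88.69,76.12) → (72.61,124.32) → (113.48,154.50) → (154.82,124.95) → (139.49,76.51), returning to the start.

Shape 3 is a closed polygon drawn with `<polygon>`. Its stroke #000000 means engrave at S152, F3113. After flipping Y the toolpath is (61.84,78.00) → (64.11,131.31) → (59.34,183.32) → (61.01,113.96) → (24.00,38.07) → (113.77,203.38) → (61.84,78.00), returning to the start.

Shape 4 is a cubic bezier drawn with `<path>`. Its stroke #000000 means engrave at S152, F3113. After flipping Y the toolpath is (101.58,105.67) → (107.91,104.99) → (109.89,102.85) → (108.33,99.90) → (104.05,96.80) → (97.87,94.19) → (90.61,92.72) → (83.09,93.03) → (76.12,95.78).

Shape 5 is a circle drawn with `<circle>`. Its stroke #000000 means engrave at S152, F3113. After flipping Y the toolpath is (160.60,44.61) → (159.08,52.25) → (154.75,58.73) → (148.27,63.06) → (140.63,64.58) → (132.99,63.06) → (126.51,58.73) → (122.18,52.25) → (120.66,44.61) → (122.18,36.97) → (126.51,30.49) → (132.99,26.16) → (140.63,24.64) → (148.27,26.16) → (154.75,30.49) → (159.08,36.97) → (160.60,44.61), returning to the start.

; LightBurn 1.5.06
; GRBL device profile, absolute coords
G21
G90
G0 X13.92 Y39.11
M3 S152
G1 X61.77 Y161.22 F3113
G1 X92.70 Y104.52 F3113
G1 X74.43 Y208.87 F3113
G1 X13.92 Y39.11 F3113
M5
G0 X139.49 Y76.51
M3 S152
G1 X88.69 Y76.12 F3113
G1 X72.61 Y124.32 F3113
G1 X113.48 Y154.50 F3113
G1 X154.82 Y124.95 F3113
G1 X139.49 Y76.51 F3113
M5
G0 X61.84 Y78.00
M3 S152
G1 X64.11 Y131.31 F3113
G1 X59.34 Y183.32 F3113
G1 X61.01 Y113.96 F3113
G1 X24.00 Y38.07 F3113
G1 X113.77 Y203.38 F3113
G1 X61.84 Y78.00 F3113
M5
G0 X101.58 Y105.67
M3 S152
G1 X107.91 Y104.99 F3113
G1 X109.89 Y102.85 F3113
G1 X108.33 Y99.90 F3113
G1 X104.05 Y96.80 F3113
G1 X97.87 Y94.19 F3113
G1 X90.61 Y92.72 F3113
G1 X83.09 Y93.03 F3113
G1 X76.12 Y95.78 F3113
M5
G0 X160.60 Y44.61
M3 S152
G1 X159.08 Y52.25 F3113
G1 X154.75 Y58.73 F3113
G1 X148.27 Y63.06 F3113
G1 X140.63 Y64.58 F3113
G1 X132.99 Y63.06 F3113
G1 X126.51 Y58.73 F3113
G1 X122.18 Y52.25 F3113
G1 X120.66 Y44.61 F3113
G1 X122.18 Y36.97 F3113
G1 X126.51 Y30.49 F3113
G1 X132.99 Y26.16 F3113
G1 X140.63 Y24.64 F3113
G1 X148.27 Y26.16 F3113
G1 X154.75 Y30.49 F3113
G1 X159.08 Y36.97 F3113
G1 X160.60 Y44.61 F3113
M5
G0 X0.00 Y0.00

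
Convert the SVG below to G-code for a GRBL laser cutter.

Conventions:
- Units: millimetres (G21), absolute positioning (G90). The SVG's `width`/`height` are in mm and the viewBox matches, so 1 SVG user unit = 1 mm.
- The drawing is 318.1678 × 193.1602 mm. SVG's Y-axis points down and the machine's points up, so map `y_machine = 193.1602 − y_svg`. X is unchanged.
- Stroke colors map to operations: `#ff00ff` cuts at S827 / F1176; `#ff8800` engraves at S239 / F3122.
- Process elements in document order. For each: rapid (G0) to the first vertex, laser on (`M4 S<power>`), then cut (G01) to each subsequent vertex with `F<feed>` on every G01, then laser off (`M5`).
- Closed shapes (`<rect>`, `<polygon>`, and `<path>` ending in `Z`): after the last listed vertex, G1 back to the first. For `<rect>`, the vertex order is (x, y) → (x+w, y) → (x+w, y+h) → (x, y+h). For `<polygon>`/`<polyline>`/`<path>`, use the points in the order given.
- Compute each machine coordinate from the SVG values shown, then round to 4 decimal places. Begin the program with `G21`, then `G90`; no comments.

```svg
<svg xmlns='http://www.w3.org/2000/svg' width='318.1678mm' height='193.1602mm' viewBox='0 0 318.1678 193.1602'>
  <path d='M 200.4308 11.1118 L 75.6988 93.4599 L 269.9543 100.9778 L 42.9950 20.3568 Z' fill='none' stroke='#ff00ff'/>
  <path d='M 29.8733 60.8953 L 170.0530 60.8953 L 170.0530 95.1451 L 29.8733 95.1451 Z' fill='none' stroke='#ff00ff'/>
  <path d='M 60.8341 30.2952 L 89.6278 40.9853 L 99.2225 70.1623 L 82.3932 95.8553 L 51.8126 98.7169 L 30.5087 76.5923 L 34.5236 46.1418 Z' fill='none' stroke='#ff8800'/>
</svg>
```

G21
G90
G0 X200.4308 Y182.0484
M4 S827
G01 X75.6988 Y99.7003 F1176
G01 X269.9543 Y92.1824 F1176
G01 X42.9950 Y172.8034 F1176
G01 X200.4308 Y182.0484 F1176
M5
G0 X29.8733 Y132.2649
M4 S827
G01 X170.0530 Y132.2649 F1176
G01 X170.0530 Y98.0151 F1176
G01 X29.8733 Y98.0151 F1176
G01 X29.8733 Y132.2649 F1176
M5
G0 X60.8341 Y162.8650
M4 S239
G01 X89.6278 Y152.1749 F3122
G01 X99.2225 Y122.9979 F3122
G01 X82.3932 Y97.3049 F3122
G01 X51.8126 Y94.4433 F3122
G01 X30.5087 Y116.5679 F3122
G01 X34.5236 Y147.0184 F3122
G01 X60.8341 Y162.8650 F3122
M5

1 u = 1 mm; y_m = 193.1602 − y.

[1] `<path>` closed polygon, #ff00ff→cut S827 F1176: (200.4308,182.0484) → (75.6988,99.7003) → (269.9543,92.1824) → (42.9950,172.8034) → (200.4308,182.0484) (closed)

[2] `<path>` rectangle, #ff00ff→cut S827 F1176: (29.8733,132.2649) → (170.0530,132.2649) → (170.0530,98.0151) → (29.8733,98.0151) → (29.8733,132.2649) (closed)

[3] `<path>` regular polygon, #ff8800→engrave S239 F3122: (60.8341,162.8650) → (89.6278,152.1749) → (99.2225,122.9979) → (82.3932,97.3049) → (51.8126,94.4433) → (30.5087,116.5679) → (34.5236,147.0184) → (60.8341,162.8650) (closed)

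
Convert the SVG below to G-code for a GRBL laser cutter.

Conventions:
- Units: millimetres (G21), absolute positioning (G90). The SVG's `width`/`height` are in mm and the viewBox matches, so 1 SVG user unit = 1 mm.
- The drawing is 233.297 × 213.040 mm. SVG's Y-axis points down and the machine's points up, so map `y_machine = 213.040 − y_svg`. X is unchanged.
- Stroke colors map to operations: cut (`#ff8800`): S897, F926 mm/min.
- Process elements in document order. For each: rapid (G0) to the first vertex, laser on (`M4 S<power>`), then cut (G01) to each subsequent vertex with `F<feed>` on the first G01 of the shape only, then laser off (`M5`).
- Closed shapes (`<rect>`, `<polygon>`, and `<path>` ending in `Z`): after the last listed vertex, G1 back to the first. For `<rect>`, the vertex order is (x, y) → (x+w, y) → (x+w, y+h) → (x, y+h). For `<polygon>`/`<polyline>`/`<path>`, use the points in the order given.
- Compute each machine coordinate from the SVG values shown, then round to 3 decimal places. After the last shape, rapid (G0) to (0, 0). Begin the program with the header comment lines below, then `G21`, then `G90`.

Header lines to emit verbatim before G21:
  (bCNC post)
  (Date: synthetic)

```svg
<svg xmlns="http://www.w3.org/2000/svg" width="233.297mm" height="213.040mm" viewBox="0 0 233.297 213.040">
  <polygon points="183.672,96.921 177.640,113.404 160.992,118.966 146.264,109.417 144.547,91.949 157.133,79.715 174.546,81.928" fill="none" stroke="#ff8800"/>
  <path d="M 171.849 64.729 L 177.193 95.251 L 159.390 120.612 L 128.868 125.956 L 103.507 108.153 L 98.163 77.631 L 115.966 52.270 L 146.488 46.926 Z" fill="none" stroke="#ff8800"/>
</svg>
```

(bCNC post)
(Date: synthetic)
G21
G90
G0 X183.672 Y116.119
M4 S897
G01 X177.640 Y99.636 F926
G01 X160.992 Y94.074
G01 X146.264 Y103.623
G01 X144.547 Y121.091
G01 X157.133 Y133.325
G01 X174.546 Y131.112
G01 X183.672 Y116.119
M5
G0 X171.849 Y148.311
M4 S897
G01 X177.193 Y117.789 F926
G01 X159.390 Y92.428
G01 X128.868 Y87.084
G01 X103.507 Y104.887
G01 X98.163 Y135.409
G01 X115.966 Y160.770
G01 X146.488 Y166.114
G01 X171.849 Y148.311
M5
G0 X0.000 Y0.000

Since the viewBox matches the mm dimensions, user units are millimetres directly. The only transform is the Y-flip y_m = 213.040 − y_svg.

Shape 1 is a regular polygon drawn with `<polygon>`. Its stroke #ff8800 means cut at S897, F926. After flipping Y the toolpath is (183.672,116.119) → (177.640,99.636) → (160.992,94.074) → (146.264,103.623) → (144.547,121.091) → (157.133,133.325) → (174.546,131.112) → (183.672,116.119), returning to the start.

Shape 2 is a regular polygon drawn with `<path>`. Its stroke #ff8800 means cut at S897, F926. After flipping Y the toolpath is (171.849,148.311) → (177.193,117.789) → (159.390,92.428) → (128.868,87.084) → (103.507,104.887) → (98.163,135.409) → (115.966,160.770) → (146.488,166.114) → (171.849,148.311), returning to the start.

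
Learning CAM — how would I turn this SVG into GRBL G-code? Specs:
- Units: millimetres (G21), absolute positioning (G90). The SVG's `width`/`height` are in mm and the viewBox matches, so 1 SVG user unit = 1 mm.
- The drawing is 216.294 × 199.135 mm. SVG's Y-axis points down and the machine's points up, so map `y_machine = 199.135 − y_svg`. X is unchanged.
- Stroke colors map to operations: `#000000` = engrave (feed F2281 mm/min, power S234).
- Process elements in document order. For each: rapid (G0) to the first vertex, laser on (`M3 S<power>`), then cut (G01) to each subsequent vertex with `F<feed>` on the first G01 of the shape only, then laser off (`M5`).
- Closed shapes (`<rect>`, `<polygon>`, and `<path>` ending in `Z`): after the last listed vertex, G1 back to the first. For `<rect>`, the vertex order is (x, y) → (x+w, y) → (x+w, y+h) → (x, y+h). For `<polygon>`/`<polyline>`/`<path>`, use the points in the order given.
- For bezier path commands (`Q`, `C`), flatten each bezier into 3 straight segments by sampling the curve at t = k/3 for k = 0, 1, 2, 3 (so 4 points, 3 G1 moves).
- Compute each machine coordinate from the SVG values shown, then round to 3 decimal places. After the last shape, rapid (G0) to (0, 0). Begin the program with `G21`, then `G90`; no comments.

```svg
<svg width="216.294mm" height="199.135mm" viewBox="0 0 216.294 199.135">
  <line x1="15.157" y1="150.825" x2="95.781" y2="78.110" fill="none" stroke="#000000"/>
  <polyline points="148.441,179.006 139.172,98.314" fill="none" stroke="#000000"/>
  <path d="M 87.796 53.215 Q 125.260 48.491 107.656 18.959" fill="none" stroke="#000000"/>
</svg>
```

G21
G90
G0 X15.157 Y48.310
M3 S234
G01 X95.781 Y121.025 F2281
M5
G0 X148.441 Y20.129
M3 S234
G01 X139.172 Y100.821 F2281
M5
G0 X87.796 Y145.920
M3 S234
G01 X106.653 Y151.826 F2281
G01 X113.273 Y163.244
G01 X107.656 Y180.176
M5
G0 X0.000 Y0.000

1 u = 1 mm; y_m = 199.135 − y.

[1] `<line>` line segment, #000000→engrave S234 F2281: (15.157,48.310) → (95.781,121.025)

[2] `<polyline>` line segment, #000000→engrave S234 F2281: (148.441,20.129) → (139.172,100.821)

[3] `<path>` quadratic bezier, #000000→engrave S234 F2281: (87.796,145.920) → (106.653,151.826) → (113.273,163.244) → (107.656,180.176)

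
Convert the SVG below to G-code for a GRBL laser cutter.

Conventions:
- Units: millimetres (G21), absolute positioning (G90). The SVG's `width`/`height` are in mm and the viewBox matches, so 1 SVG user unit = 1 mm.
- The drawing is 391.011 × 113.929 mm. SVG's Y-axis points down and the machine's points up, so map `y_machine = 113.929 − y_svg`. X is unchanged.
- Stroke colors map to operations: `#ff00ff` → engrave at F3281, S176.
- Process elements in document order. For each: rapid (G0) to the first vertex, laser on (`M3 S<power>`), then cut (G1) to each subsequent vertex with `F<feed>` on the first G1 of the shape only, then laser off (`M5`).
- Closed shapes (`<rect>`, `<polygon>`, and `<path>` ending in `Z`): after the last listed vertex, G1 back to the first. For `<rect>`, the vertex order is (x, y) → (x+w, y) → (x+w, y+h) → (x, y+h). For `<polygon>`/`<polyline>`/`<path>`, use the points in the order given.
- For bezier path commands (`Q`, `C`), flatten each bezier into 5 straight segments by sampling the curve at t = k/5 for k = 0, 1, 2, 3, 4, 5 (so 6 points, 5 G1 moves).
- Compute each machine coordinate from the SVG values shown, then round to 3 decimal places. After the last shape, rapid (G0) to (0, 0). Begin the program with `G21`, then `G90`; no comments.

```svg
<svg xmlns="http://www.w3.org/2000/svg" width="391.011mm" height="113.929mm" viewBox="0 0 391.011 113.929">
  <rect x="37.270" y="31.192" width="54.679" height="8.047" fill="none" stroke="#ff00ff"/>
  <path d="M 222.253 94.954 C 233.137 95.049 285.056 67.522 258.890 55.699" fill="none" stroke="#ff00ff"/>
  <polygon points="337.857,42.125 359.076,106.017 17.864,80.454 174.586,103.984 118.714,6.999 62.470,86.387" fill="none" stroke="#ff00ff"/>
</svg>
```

Since the viewBox matches the mm dimensions, user units are millimetres directly. The only transform is the Y-flip y_m = 113.929 − y_svg.

Shape 1 is a rectangle drawn with `<rect>`. Its stroke #ff00ff means engrave at S176, F3281. After flipping Y the toolpath is (37.270,82.737) → (91.949,82.737) → (91.949,74.690) → (37.270,74.690) → (37.270,82.737), returning to the start.

Shape 2 is a cubic bezier drawn with `<path>`. Its stroke #ff00ff means engrave at S176, F3281. After flipping Y the toolpath is (222.253,18.975) → (232.755,21.886) → (247.387,29.347) → (260.432,39.277) → (266.172,49.598) → (258.890,58.230).

Shape 3 is a closed polygon drawn with `<polygon>`. Its stroke #ff00ff means engrave at S176, F3281. After flipping Y the toolpath is (337.857,71.804) → (359.076,7.912) → (17.864,33.475) → (174.586,9.945) → (118.714,106.930) → (62.470,27.542) → (337.857,71.804), returning to the start.

G21
G90
G0 X37.270 Y82.737
M3 S176
G1 X91.949 Y82.737 F3281
G1 X91.949 Y74.690
G1 X37.270 Y74.690
G1 X37.270 Y82.737
M5
G0 X222.253 Y18.975
M3 S176
G1 X232.755 Y21.886 F3281
G1 X247.387 Y29.347
G1 X260.432 Y39.277
G1 X266.172 Y49.598
G1 X258.890 Y58.230
M5
G0 X337.857 Y71.804
M3 S176
G1 X359.076 Y7.912 F3281
G1 X17.864 Y33.475
G1 X174.586 Y9.945
G1 X118.714 Y106.930
G1 X62.470 Y27.542
G1 X337.857 Y71.804
M5
G0 X0.000 Y0.000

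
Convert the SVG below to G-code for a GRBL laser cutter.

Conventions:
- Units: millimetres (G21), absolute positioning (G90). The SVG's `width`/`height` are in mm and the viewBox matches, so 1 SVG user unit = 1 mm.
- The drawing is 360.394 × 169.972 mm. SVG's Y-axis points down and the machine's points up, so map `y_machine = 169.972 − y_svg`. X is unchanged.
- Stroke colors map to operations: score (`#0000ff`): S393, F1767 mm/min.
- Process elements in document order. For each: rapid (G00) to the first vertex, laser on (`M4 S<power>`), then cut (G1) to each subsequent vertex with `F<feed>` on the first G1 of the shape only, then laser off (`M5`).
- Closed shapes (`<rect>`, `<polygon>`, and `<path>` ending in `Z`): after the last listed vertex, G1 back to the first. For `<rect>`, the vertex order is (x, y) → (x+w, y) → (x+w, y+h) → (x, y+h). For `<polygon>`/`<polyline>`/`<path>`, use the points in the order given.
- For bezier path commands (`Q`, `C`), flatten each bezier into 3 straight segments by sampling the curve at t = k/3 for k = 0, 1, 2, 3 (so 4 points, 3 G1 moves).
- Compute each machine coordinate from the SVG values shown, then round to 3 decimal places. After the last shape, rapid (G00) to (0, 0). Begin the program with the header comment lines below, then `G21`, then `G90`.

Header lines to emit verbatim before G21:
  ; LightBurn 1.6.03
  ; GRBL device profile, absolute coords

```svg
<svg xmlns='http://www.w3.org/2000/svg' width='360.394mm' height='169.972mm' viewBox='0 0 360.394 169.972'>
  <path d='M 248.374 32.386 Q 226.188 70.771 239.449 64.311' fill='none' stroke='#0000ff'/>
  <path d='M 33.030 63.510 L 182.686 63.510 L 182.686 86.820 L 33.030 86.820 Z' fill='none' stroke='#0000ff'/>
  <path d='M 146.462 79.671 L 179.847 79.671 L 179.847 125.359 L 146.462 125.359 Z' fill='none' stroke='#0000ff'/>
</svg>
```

; LightBurn 1.6.03
; GRBL device profile, absolute coords
G21
G90
G00 X248.374 Y137.586
M4 S393
G1 X237.522 Y116.979 F1767
G1 X234.547 Y106.337
G1 X239.449 Y105.661
M5
G00 X33.030 Y106.462
M4 S393
G1 X182.686 Y106.462 F1767
G1 X182.686 Y83.152
G1 X33.030 Y83.152
G1 X33.030 Y106.462
M5
G00 X146.462 Y90.301
M4 S393
G1 X179.847 Y90.301 F1767
G1 X179.847 Y44.613
G1 X146.462 Y44.613
G1 X146.462 Y90.301
M5
G00 X0.000 Y0.000

1 u = 1 mm; y_m = 169.972 − y.

[1] `<path>` quadratic bezier, #0000ff→score S393 F1767: (248.374,137.586) → (237.522,116.979) → (234.547,106.337) → (239.449,105.661)

[2] `<path>` rectangle, #0000ff→score S393 F1767: (33.030,106.462) → (182.686,106.462) → (182.686,83.152) → (33.030,83.152) → (33.030,106.462) (closed)

[3] `<path>` rectangle, #0000ff→score S393 F1767: (146.462,90.301) → (179.847,90.301) → (179.847,44.613) → (146.462,44.613) → (146.462,90.301) (closed)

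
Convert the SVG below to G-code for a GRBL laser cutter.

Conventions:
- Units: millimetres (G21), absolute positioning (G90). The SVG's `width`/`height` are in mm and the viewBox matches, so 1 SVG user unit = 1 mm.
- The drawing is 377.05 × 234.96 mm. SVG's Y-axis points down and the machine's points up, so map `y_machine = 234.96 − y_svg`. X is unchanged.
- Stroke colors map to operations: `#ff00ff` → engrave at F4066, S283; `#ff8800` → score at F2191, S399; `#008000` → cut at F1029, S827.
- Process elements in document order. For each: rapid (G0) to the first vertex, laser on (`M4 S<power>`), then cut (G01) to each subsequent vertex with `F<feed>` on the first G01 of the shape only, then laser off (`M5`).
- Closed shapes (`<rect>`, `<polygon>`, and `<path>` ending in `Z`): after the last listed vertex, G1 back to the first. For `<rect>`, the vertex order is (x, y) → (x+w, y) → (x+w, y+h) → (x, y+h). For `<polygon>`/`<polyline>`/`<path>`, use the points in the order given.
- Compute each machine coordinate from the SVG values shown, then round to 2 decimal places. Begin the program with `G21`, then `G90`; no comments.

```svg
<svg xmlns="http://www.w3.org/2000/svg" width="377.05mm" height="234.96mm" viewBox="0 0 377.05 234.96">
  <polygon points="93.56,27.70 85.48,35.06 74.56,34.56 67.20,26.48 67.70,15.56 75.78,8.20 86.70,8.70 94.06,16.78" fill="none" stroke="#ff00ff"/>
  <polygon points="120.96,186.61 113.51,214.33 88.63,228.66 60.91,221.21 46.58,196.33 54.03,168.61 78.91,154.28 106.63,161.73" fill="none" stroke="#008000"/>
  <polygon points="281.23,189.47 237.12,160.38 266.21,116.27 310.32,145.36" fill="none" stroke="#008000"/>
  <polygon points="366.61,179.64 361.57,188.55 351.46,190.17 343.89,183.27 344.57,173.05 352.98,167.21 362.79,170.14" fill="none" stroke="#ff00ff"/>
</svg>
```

G21
G90
G0 X93.56 Y207.26
M4 S283
G01 X85.48 Y199.90 F4066
G01 X74.56 Y200.40
G01 X67.20 Y208.48
G01 X67.70 Y219.40
G01 X75.78 Y226.76
G01 X86.70 Y226.26
G01 X94.06 Y218.18
G01 X93.56 Y207.26
M5
G0 X120.96 Y48.35
M4 S827
G01 X113.51 Y20.63 F1029
G01 X88.63 Y6.30
G01 X60.91 Y13.75
G01 X46.58 Y38.63
G01 X54.03 Y66.35
G01 X78.91 Y80.68
G01 X106.63 Y73.23
G01 X120.96 Y48.35
M5
G0 X281.23 Y45.49
M4 S827
G01 X237.12 Y74.58 F1029
G01 X266.21 Y118.69
G01 X310.32 Y89.60
G01 X281.23 Y45.49
M5
G0 X366.61 Y55.32
M4 S283
G01 X361.57 Y46.41 F4066
G01 X351.46 Y44.79
G01 X343.89 Y51.69
G01 X344.57 Y61.91
G01 X352.98 Y67.75
G01 X362.79 Y64.82
G01 X366.61 Y55.32
M5

1 u = 1 mm; y_m = 234.96 − y.

[1] `<polygon>` regular polygon, #ff00ff→engrave S283 F4066: (93.56,207.26) → (85.48,199.90) → (74.56,200.40) → (67.20,208.48) → (67.70,219.40) → (75.78,226.76) → (86.70,226.26) → (94.06,218.18) → (93.56,207.26) (closed)

[2] `<polygon>` regular polygon, #008000→cut S827 F1029: (120.96,48.35) → (113.51,20.63) → (88.63,6.30) → (60.91,13.75) → (46.58,38.63) → (54.03,66.35) → (78.91,80.68) → (106.63,73.23) → (120.96,48.35) (closed)

[3] `<polygon>` regular polygon, #008000→cut S827 F1029: (281.23,45.49) → (237.12,74.58) → (266.21,118.69) → (310.32,89.60) → (281.23,45.49) (closed)

[4] `<polygon>` regular polygon, #ff00ff→engrave S283 F4066: (366.61,55.32) → (361.57,46.41) → (351.46,44.79) → (343.89,51.69) → (344.57,61.91) → (352.98,67.75) → (362.79,64.82) → (366.61,55.32) (closed)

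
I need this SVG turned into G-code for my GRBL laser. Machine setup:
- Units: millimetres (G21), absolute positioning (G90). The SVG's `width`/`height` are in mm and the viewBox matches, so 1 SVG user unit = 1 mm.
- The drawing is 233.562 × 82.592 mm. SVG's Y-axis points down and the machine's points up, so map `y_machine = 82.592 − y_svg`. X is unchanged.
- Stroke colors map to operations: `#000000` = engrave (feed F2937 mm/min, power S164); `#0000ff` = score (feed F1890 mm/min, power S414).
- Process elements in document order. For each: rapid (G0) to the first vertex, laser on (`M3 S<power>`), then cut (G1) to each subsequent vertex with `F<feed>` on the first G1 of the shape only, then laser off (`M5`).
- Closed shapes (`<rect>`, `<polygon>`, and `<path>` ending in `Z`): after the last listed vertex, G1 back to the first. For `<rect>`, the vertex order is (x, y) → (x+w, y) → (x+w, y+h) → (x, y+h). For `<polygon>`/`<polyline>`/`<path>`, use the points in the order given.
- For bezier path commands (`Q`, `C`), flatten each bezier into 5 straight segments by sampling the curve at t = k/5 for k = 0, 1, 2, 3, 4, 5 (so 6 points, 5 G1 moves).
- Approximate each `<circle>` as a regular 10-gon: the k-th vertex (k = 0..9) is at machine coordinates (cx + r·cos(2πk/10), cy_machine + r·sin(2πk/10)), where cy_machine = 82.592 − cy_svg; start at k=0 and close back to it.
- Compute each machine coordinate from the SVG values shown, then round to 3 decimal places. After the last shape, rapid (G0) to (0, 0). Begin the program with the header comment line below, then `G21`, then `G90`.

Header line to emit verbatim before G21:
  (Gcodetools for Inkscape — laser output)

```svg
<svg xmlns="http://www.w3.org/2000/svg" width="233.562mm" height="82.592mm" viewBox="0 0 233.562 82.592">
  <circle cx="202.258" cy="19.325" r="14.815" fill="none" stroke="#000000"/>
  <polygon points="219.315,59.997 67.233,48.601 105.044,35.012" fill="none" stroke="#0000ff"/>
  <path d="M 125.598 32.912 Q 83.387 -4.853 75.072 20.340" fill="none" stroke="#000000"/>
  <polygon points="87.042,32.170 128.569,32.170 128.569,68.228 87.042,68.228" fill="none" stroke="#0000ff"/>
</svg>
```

(Gcodetools for Inkscape — laser output)
G21
G90
G0 X217.073 Y63.267
M3 S164
G1 X214.244 Y71.975 F2937
G1 X206.836 Y77.357
G1 X197.680 Y77.357
G1 X190.272 Y71.975
G1 X187.443 Y63.267
G1 X190.272 Y54.559
G1 X197.680 Y49.177
G1 X206.836 Y49.177
G1 X214.244 Y54.559
G1 X217.073 Y63.267
M5
G0 X219.315 Y22.595
M3 S414
G1 X67.233 Y33.991 F1890
G1 X105.044 Y47.580
G1 X219.315 Y22.595
M5
G0 X125.598 Y49.680
M3 S164
G1 X110.069 Y62.268 F2937
G1 X97.253 Y69.819
G1 X87.147 Y72.333
G1 X79.754 Y69.811
G1 X75.072 Y62.252
M5
G0 X87.042 Y50.422
M3 S414
G1 X128.569 Y50.422 F1890
G1 X128.569 Y14.364
G1 X87.042 Y14.364
G1 X87.042 Y50.422
M5
G0 X0.000 Y0.000

1 u = 1 mm; y_m = 82.592 − y.

[1] `<circle>` circle, #000000→engrave S164 F2937: (217.073,63.267) → (214.244,71.975) → (206.836,77.357) → (197.680,77.357) → (190.272,71.975) → (187.443,63.267) → (190.272,54.559) → (197.680,49.177) → (206.836,49.177) → (214.244,54.559) → (217.073,63.267) (closed)

[2] `<polygon>` closed polygon, #0000ff→score S414 F1890: (219.315,22.595) → (67.233,33.991) → (105.044,47.580) → (219.315,22.595) (closed)

[3] `<path>` quadratic bezier, #000000→engrave S164 F2937: (125.598,49.680) → (110.069,62.268) → (97.253,69.819) → (87.147,72.333) → (79.754,69.811) → (75.072,62.252)

[4] `<polygon>` rectangle, #0000ff→score S414 F1890: (87.042,50.422) → (128.569,50.422) → (128.569,14.364) → (87.042,14.364) → (87.042,50.422) (closed)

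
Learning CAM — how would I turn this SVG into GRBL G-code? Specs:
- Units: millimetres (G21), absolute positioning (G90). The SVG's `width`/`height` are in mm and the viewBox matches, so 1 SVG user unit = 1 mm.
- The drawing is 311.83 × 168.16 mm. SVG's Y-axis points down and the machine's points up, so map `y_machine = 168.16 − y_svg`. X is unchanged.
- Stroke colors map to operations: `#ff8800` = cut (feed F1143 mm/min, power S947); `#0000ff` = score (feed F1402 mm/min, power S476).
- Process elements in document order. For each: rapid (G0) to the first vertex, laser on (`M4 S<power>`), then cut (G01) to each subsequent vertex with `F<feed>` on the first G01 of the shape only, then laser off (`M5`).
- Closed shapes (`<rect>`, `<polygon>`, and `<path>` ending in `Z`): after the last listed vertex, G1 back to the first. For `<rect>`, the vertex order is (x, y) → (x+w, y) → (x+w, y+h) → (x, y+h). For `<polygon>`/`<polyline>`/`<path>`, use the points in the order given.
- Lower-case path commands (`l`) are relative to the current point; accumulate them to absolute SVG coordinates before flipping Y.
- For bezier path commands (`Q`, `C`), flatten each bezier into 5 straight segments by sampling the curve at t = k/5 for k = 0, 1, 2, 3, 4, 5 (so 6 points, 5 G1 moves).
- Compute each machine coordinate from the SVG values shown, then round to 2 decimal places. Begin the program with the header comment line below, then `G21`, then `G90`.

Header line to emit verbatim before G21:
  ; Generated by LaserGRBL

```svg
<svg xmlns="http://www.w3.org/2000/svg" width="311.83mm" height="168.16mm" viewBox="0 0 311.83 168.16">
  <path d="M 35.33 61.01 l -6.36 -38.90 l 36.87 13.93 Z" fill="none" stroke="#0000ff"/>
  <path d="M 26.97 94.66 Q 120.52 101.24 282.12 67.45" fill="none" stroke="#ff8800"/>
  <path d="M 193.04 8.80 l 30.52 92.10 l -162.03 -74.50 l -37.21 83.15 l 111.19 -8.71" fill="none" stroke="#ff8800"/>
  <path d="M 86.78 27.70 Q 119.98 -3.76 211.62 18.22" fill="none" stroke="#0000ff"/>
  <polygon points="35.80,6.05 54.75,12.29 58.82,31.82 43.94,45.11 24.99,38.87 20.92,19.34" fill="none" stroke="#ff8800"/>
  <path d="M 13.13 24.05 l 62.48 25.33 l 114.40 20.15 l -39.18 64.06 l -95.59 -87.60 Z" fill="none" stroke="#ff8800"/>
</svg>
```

Since the viewBox matches the mm dimensions, user units are millimetres directly. The only transform is the Y-flip y_m = 168.16 − y_svg.

Shape 1 is a regular polygon drawn with `<path>`. Its stroke #0000ff means score at S476, F1402. After flipping Y the toolpath is (35.33,107.15) → (28.97,146.05) → (65.84,132.12) → (35.33,107.15), returning to the start.

Shape 2 is a quadratic bezier drawn with `<path>`. Its stroke #ff8800 means cut at S947, F1143. After flipping Y the toolpath is (26.97,73.50) → (67.11,72.48) → (112.70,74.70) → (163.73,80.14) → (220.20,88.81) → (282.12,100.71).

Shape 3 is a open polyline drawn with `<path>`. Its stroke #ff8800 means cut at S947, F1143. After flipping Y the toolpath is (193.04,159.36) → (223.56,67.26) → (61.53,141.76) → (24.32,58.61) → (135.51,67.32).

Shape 4 is a quadratic bezier drawn with `<path>`. Its stroke #0000ff means score at S476, F1402. After flipping Y the toolpath is (86.78,140.46) → (102.40,150.91) → (122.69,157.08) → (147.66,158.97) → (177.30,156.59) → (211.62,149.94).

Shape 5 is a regular polygon drawn with `<polygon>`. Its stroke #ff8800 means cut at S947, F1143. After flipping Y the toolpath is (35.80,162.11) → (54.75,155.87) → (58.82,136.34) → (43.94,123.05) → (24.99,129.29) → (20.92,148.82) → (35.80,162.11), returning to the start.

Shape 6 is a closed polygon drawn with `<path>`. Its stroke #ff8800 means cut at S947, F1143. After flipping Y the toolpath is (13.13,144.11) → (75.61,118.78) → (190.01,98.63) → (150.83,34.57) → (55.24,122.17) → (13.13,144.11), returning to the start.

; Generated by LaserGRBL
G21
G90
G0 X35.33 Y107.15
M4 S476
G01 X28.97 Y146.05 F1402
G01 X65.84 Y132.12
G01 X35.33 Y107.15
M5
G0 X26.97 Y73.50
M4 S947
G01 X67.11 Y72.48 F1143
G01 X112.70 Y74.70
G01 X163.73 Y80.14
G01 X220.20 Y88.81
G01 X282.12 Y100.71
M5
G0 X193.04 Y159.36
M4 S947
G01 X223.56 Y67.26 F1143
G01 X61.53 Y141.76
G01 X24.32 Y58.61
G01 X135.51 Y67.32
M5
G0 X86.78 Y140.46
M4 S476
G01 X102.40 Y150.91 F1402
G01 X122.69 Y157.08
G01 X147.66 Y158.97
G01 X177.30 Y156.59
G01 X211.62 Y149.94
M5
G0 X35.80 Y162.11
M4 S947
G01 X54.75 Y155.87 F1143
G01 X58.82 Y136.34
G01 X43.94 Y123.05
G01 X24.99 Y129.29
G01 X20.92 Y148.82
G01 X35.80 Y162.11
M5
G0 X13.13 Y144.11
M4 S947
G01 X75.61 Y118.78 F1143
G01 X190.01 Y98.63
G01 X150.83 Y34.57
G01 X55.24 Y122.17
G01 X13.13 Y144.11
M5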